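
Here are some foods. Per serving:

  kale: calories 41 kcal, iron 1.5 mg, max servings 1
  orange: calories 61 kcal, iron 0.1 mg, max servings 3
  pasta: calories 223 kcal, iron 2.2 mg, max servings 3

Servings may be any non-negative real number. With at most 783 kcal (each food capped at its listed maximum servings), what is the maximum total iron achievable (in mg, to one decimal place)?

8.2 mg

Iron per kcal: kale 0.03659, pasta 0.009865, orange 0.001639.
Take 1 serving of kale: uses 41 kcal, +1.5 mg iron (running total 1.5 mg).
Take 3 servings of pasta: uses 669 kcal, +6.6 mg iron (running total 8.1 mg).
Take 1.197 servings of orange: uses 73 kcal, +0.1 mg iron (running total 8.2 mg).
Greedy by best ratio exhausts the calories allowance optimally: 8.2 mg.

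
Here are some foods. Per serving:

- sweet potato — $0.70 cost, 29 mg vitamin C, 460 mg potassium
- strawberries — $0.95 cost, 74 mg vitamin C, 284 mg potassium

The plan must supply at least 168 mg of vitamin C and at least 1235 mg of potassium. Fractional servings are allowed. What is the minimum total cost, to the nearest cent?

$2.71

Check every corner: each single food scaled to meet both minima, and each pair solved so both constraints bind.
sweet potato only: max(168/29, 1235/460) = 5.793 servings → $4.06.
strawberries only: max(168/74, 1235/284) = 4.349 servings → $4.13.
sweet potato + strawberries with both tight: 1.693 servings and 1.607 servings → $2.71.
The minimum over all feasible corners is $2.71.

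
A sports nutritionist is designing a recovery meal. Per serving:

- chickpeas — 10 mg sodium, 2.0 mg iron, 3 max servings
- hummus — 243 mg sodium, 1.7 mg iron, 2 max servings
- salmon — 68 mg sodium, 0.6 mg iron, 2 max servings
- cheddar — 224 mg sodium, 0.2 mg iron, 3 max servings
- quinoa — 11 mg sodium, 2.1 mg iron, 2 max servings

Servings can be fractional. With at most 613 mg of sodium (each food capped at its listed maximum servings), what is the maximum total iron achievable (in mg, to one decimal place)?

Iron per mg sodium: chickpeas 0.2, quinoa 0.1909, salmon 0.008824, hummus 0.006996, cheddar 0.0008929.
Take 3 servings of chickpeas: uses 30 mg sodium, +6.0 mg iron (running total 6.0 mg).
Take 2 servings of quinoa: uses 22 mg sodium, +4.2 mg iron (running total 10.2 mg).
Take 2 servings of salmon: uses 136 mg sodium, +1.2 mg iron (running total 11.4 mg).
Take 1.749 servings of hummus: uses 425 mg sodium, +3.0 mg iron (running total 14.4 mg).
Greedy by best ratio exhausts the sodium allowance optimally: 14.4 mg.

14.4 mg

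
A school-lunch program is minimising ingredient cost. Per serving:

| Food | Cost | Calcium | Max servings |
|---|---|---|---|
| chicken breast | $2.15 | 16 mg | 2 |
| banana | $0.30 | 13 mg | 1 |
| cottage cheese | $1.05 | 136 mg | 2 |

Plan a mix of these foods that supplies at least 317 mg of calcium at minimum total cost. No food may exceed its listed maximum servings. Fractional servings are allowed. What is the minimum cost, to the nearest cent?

$6.70

Cost per mg of calcium: cottage cheese $0.0077, banana $0.0231, chicken breast $0.1344.
Take 2 servings of cottage cheese: +272.0 mg calcium for $2.10 (total $2.10, still need 45.0 mg).
Take 1 serving of banana: +13.0 mg calcium for $0.30 (total $2.40, still need 32.0 mg).
Take 2 servings of chicken breast: +32.0 mg calcium for $4.30 (total $6.70, still need 0.0 mg).
Filling from the cheapest source first is optimal under one linear minimum: $6.70.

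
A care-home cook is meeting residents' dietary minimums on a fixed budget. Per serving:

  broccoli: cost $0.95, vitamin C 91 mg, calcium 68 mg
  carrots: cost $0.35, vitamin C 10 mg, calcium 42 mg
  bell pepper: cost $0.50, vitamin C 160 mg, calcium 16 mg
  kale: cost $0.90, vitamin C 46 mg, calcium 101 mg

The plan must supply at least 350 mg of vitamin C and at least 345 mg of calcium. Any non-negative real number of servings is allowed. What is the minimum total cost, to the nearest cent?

$3.50

broccoli only: max(350/91, 345/68) = 5.074 servings → $4.82.
carrots only: max(350/10, 345/42) = 35 servings → $12.25.
bell pepper only: max(350/160, 345/16) = 21.56 servings → $10.78.
kale only: max(350/46, 345/101) = 7.609 servings → $6.85.
broccoli + carrots with both tight: 3.581 servings and 2.417 servings → $4.25.
broccoli + bell pepper: the both-tight solution has a negative serving — not a feasible corner.
broccoli + kale with both tight: 3.213 servings and 1.253 servings → $4.18.
carrots + bell pepper with both tight: 7.561 servings and 1.715 servings → $3.50.
carrots + kale: intersection lies outside the first quadrant.
bell pepper + kale with both tight: 1.263 servings and 3.216 servings → $3.53.
The minimum over all feasible corners is $3.50.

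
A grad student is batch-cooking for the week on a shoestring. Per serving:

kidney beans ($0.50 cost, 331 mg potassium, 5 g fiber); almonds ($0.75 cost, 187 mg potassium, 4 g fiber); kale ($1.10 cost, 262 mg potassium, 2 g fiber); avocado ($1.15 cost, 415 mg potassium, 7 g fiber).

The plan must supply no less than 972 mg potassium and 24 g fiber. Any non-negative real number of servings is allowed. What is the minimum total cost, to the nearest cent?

At the optimum either one food covers both requirements or two foods hit both targets exactly; no other combination can be cheaper.
kidney beans only: max(972/331, 24/5) = 4.8 servings → $2.40.
almonds only: max(972/187, 24/4) = 6 servings → $4.50.
kale only: max(972/262, 24/2) = 12 servings → $13.20.
avocado only: max(972/415, 24/7) = 3.429 servings → $3.94.
kidney beans + almonds with both targets exact would need a negative amount; discard.
kidney beans + kale: the both-tight solution has a negative serving — not a feasible corner.
kidney beans + avocado with both targets exact would need a negative amount; discard.
almonds + kale: the both-tight solution has a negative serving — not a feasible corner.
almonds + avocado with both targets exact would need a negative amount; discard.
kale + avocado: intersection lies outside the first quadrant.
The minimum over all feasible corners is $2.40.

$2.40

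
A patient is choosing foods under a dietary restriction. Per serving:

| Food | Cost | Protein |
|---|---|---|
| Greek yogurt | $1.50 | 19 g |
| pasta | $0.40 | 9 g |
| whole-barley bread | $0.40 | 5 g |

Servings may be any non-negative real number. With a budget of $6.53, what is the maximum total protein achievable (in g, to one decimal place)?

146.9 g

Protein per dollar: pasta 22.5, Greek yogurt 12.67, whole-barley bread 12.5.
With no serving limits, spend the whole cost allowance on pasta: $6.53 / $0.40 × 9 g = 146.9 g.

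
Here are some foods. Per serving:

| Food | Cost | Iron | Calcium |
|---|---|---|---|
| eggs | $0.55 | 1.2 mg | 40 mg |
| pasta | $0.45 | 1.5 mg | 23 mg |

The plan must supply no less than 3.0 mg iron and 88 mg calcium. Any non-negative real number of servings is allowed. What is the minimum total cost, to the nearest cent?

With two linear requirements the optimum uses one or two foods; enumerate the corners.
eggs only: max(3.0/1.2, 88/40) = 2.5 servings → $1.38.
pasta only: max(3.0/1.5, 88/23) = 3.826 servings → $1.72.
eggs + pasta with both tight: 1.944 servings and 0.4444 servings → $1.27.
The minimum over all feasible corners is $1.27.

$1.27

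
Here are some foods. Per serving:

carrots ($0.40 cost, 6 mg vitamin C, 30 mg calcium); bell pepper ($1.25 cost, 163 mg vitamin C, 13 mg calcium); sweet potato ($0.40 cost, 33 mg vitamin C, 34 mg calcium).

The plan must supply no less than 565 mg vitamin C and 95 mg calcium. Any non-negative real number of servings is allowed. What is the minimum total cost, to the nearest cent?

$4.57

For a min-cost LP with two ≥-constraints, a basic feasible solution has at most two positive variables.
carrots only: max(565/6, 95/30) = 94.17 servings → $37.67.
bell pepper only: max(565/163, 95/13) = 7.308 servings → $9.13.
sweet potato only: max(565/33, 95/34) = 17.12 servings → $6.85.
carrots + bell pepper with both tight: 1.692 servings and 3.404 servings → $4.93.
carrots + sweet potato with both targets exact would need a negative amount; discard.
bell pepper + sweet potato with both tight: 3.144 servings and 1.592 servings → $4.57.
So the least-cost plan costs $4.57.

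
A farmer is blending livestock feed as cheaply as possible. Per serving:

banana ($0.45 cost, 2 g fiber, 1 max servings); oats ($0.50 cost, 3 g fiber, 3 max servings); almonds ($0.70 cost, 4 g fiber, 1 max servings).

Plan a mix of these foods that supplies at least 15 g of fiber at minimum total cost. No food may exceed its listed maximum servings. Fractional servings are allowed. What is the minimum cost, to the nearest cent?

$2.65

Cost per g of fiber: oats $0.1667, almonds $0.1750, banana $0.2250.
Take 3 servings of oats: +9.0 g fiber for $1.50 (total $1.50, still need 6.0 g).
Take 1 serving of almonds: +4.0 g fiber for $0.70 (total $2.20, still need 2.0 g).
Take 1 serving of banana: +2.0 g fiber for $0.45 (total $2.65, still need 0.0 g).
Filling from the cheapest source first is optimal under one linear minimum: $2.65.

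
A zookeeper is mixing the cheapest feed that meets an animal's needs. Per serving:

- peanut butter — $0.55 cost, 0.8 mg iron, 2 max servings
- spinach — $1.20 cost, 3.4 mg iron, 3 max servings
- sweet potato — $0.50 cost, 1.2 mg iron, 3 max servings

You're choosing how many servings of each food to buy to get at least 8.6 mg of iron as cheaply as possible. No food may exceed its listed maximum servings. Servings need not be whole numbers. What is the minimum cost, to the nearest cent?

$3.04

Cost per mg of iron: spinach $0.3529, sweet potato $0.4167, peanut butter $0.6875.
Take 2.529 servings of spinach: +8.6 mg iron for $3.04 (total $3.04, still need 0.0 mg).
Greedy by cheapest-per-mg is optimal for a single linear constraint, so the minimum cost is $3.04.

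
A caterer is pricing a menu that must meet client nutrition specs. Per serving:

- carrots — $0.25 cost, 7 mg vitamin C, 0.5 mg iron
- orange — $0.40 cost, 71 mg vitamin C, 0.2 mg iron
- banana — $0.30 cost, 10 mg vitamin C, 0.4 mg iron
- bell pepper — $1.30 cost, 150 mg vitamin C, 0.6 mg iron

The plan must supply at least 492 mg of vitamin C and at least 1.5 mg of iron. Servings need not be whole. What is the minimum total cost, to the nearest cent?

$2.82

Compare the cost at each extreme point of the feasible region.
carrots only: max(492/7, 1.5/0.5) = 70.29 servings → $17.57.
orange only: max(492/71, 1.5/0.2) = 7.5 servings → $3.00.
banana only: max(492/10, 1.5/0.4) = 49.2 servings → $14.76.
bell pepper only: max(492/150, 1.5/0.6) = 3.28 servings → $4.26.
carrots + orange with both tight: 0.2375 servings and 6.906 servings → $2.82.
carrots + banana: the both-tight solution has a negative serving — not a feasible corner.
carrots + bell pepper with both targets exact would need a negative amount; discard.
orange + banana with both tight: 6.886 servings and 0.3068 servings → $2.85.
orange + bell pepper with both tight: 5.571 servings and 0.6429 servings → $3.06.
banana + bell pepper with both targets exact would need a negative amount; discard.
The minimum over all feasible corners is $2.82.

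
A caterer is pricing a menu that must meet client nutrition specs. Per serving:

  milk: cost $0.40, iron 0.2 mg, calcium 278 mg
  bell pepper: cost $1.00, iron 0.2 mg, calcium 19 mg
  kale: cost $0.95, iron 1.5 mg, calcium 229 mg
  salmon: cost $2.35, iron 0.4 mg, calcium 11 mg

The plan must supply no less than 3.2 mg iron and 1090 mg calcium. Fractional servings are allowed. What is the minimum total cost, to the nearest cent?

For a min-cost LP with two ≥-constraints, a basic feasible solution has at most two positive variables.
milk only: max(3.2/0.2, 1090/278) = 16 servings → $6.40.
bell pepper only: max(3.2/0.2, 1090/19) = 57.37 servings → $57.37.
kale only: max(3.2/1.5, 1090/229) = 4.76 servings → $4.52.
salmon only: max(3.2/0.4, 1090/11) = 99.09 servings → $232.86.
milk + bell pepper with both tight: 3.035 servings and 12.97 servings → $14.18.
milk + kale with both tight: 2.43 servings and 1.809 servings → $2.69.
milk + salmon with both tight: 3.677 servings and 6.161 servings → $15.95.
bell pepper + kale with both targets exact would need a negative amount; discard.
bell pepper + salmon with both targets exact would need a negative amount; discard.
kale + salmon with both targets exact would need a negative amount; discard.
So the least-cost plan costs $2.69.

$2.69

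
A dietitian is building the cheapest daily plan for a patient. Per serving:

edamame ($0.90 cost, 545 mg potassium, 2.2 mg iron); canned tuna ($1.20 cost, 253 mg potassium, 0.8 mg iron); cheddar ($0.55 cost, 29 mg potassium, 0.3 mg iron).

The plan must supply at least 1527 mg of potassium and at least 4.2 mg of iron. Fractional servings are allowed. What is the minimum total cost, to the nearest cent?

With two linear requirements the optimum uses one or two foods; enumerate the corners.
edamame only: max(1527/545, 4.2/2.2) = 2.802 servings → $2.52.
canned tuna only: max(1527/253, 4.2/0.8) = 6.036 servings → $7.24.
cheddar only: max(1527/29, 4.2/0.3) = 52.66 servings → $28.96.
edamame + canned tuna: the both-tight solution has a negative serving — not a feasible corner.
edamame + cheddar: intersection lies outside the first quadrant.
canned tuna + cheddar with both targets exact would need a negative amount; discard.
So the least-cost plan costs $2.52.

$2.52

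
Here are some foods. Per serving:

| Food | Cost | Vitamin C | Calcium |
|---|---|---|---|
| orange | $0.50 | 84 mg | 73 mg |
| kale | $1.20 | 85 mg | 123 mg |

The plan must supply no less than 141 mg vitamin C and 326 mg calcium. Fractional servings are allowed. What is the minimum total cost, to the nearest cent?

$2.23

For a min-cost LP with two ≥-constraints, a basic feasible solution has at most two positive variables.
orange only: max(141/84, 326/73) = 4.466 servings → $2.23.
kale only: max(141/85, 326/123) = 2.65 servings → $3.18.
orange + kale: intersection lies outside the first quadrant.
Cheapest feasible corner: $2.23.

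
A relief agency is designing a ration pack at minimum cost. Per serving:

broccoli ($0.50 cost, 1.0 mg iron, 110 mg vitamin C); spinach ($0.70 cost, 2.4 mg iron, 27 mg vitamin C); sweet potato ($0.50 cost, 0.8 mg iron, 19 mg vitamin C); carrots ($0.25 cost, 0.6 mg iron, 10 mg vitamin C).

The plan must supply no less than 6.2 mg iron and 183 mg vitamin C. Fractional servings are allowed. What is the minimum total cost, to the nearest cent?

$2.05

broccoli only: max(6.2/1.0, 183/110) = 6.2 servings → $3.10.
spinach only: max(6.2/2.4, 183/27) = 6.778 servings → $4.74.
sweet potato only: max(6.2/0.8, 183/19) = 9.632 servings → $4.82.
carrots only: max(6.2/0.6, 183/10) = 18.3 servings → $4.58.
broccoli + spinach with both tight: 1.147 servings and 2.105 servings → $2.05.
broccoli + sweet potato with both tight: 0.4145 servings and 7.232 servings → $3.82.
broccoli + carrots with both tight: 0.8536 servings and 8.911 servings → $2.65.
spinach + sweet potato with both targets exact would need a negative amount; discard.
spinach + carrots: intersection lies outside the first quadrant.
sweet potato + carrots with both targets exact would need a negative amount; discard.
So the least-cost plan costs $2.05.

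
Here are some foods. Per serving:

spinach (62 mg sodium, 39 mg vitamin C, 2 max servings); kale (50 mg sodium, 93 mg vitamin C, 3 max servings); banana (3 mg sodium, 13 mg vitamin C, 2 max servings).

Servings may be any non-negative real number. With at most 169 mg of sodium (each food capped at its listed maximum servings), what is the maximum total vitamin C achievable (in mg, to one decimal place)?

313.2 mg

Vitamin C per mg sodium: banana 4.333, kale 1.86, spinach 0.629.
Take 2 servings of banana: uses 6 mg sodium, +26.0 mg vitamin C (running total 26.0 mg).
Take 3 servings of kale: uses 150 mg sodium, +279.0 mg vitamin C (running total 305.0 mg).
Take 0.2097 servings of spinach: uses 13 mg sodium, +8.2 mg vitamin C (running total 313.2 mg).
Filling greedily by vitamin C-per-mg sodium is optimal for one linear limit, giving 313.2 mg.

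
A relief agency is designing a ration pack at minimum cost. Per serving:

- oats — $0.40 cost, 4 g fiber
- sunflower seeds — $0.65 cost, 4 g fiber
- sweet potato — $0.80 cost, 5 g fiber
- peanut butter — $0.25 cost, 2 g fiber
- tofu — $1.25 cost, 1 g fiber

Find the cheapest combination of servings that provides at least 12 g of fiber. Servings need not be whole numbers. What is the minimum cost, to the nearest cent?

Cost per g of fiber: oats $0.1000, peanut butter $0.1250, sweet potato $0.1600, sunflower seeds $0.1625, tofu $1.2500.
With no serving limits, use only oats: 12 g / 4 g = 3 servings × $0.40 = $1.20.

$1.20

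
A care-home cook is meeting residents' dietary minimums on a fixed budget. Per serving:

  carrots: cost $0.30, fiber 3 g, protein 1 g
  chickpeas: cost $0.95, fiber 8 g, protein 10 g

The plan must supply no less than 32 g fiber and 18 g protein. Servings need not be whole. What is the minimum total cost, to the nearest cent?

Compare the cost at each extreme point of the feasible region.
carrots only: max(32/3, 18/1) = 18 servings → $5.40.
chickpeas only: max(32/8, 18/10) = 4 servings → $3.80.
carrots + chickpeas with both tight: 8 servings and 1 serving → $3.35.
The minimum over all feasible corners is $3.35.

$3.35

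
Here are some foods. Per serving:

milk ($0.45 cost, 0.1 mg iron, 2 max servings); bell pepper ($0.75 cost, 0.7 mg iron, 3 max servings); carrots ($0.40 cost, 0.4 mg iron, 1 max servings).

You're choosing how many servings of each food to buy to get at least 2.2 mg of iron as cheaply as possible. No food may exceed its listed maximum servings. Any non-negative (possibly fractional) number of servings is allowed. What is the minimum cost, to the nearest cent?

Cost per mg of iron: carrots $1.0000, bell pepper $1.0714, milk $4.5000.
Take 1 serving of carrots: +0.4 mg iron for $0.40 (total $0.40, still need 1.8 mg).
Take 2.571 servings of bell pepper: +1.8 mg iron for $1.93 (total $2.33, still need 0.0 mg).
Greedy by cheapest-per-mg is optimal for a single linear constraint, so the minimum cost is $2.33.

$2.33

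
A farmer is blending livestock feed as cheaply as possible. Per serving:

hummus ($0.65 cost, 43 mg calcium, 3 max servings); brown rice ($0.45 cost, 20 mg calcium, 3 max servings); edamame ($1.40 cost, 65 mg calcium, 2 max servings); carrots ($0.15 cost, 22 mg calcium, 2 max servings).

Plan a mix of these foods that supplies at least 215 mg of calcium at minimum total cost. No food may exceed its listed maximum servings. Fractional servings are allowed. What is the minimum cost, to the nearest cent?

Cost per mg of calcium: carrots $0.0068, hummus $0.0151, edamame $0.0215, brown rice $0.0225.
Take 2 servings of carrots: +44.0 mg calcium for $0.30 (total $0.30, still need 171.0 mg).
Take 3 servings of hummus: +129.0 mg calcium for $1.95 (total $2.25, still need 42.0 mg).
Take 0.6462 servings of edamame: +42.0 mg calcium for $0.90 (total $3.15, still need 0.0 mg).
Filling from the cheapest source first is optimal under one linear minimum: $3.15.

$3.15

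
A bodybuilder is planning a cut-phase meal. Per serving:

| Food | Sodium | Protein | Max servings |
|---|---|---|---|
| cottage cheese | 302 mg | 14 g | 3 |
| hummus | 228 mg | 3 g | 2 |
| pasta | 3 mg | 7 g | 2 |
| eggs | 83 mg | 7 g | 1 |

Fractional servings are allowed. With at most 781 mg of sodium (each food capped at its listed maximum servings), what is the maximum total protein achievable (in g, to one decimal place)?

Protein per mg sodium: pasta 2.333, eggs 0.08434, cottage cheese 0.04636, hummus 0.01316.
Take 2 servings of pasta: uses 6 mg sodium, +14.0 g protein (running total 14.0 g).
Take 1 serving of eggs: uses 83 mg sodium, +7.0 g protein (running total 21.0 g).
Take 2.291 servings of cottage cheese: uses 692 mg sodium, +32.1 g protein (running total 53.1 g).
Greedy by best ratio exhausts the sodium allowance optimally: 53.1 g.

53.1 g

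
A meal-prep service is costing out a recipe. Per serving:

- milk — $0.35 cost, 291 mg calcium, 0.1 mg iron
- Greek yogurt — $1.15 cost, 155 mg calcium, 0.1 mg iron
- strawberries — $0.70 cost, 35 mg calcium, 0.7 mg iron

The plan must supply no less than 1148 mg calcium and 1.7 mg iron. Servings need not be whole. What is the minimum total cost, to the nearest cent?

Check every corner: each single food scaled to meet both minima, and each pair solved so both constraints bind.
milk only: max(1148/291, 1.7/0.1) = 17 servings → $5.95.
Greek yogurt only: max(1148/155, 1.7/0.1) = 17 servings → $19.55.
strawberries only: max(1148/35, 1.7/0.7) = 32.8 servings → $22.96.
milk + Greek yogurt: the both-tight solution has a negative serving — not a feasible corner.
milk + strawberries with both tight: 3.717 servings and 1.898 servings → $2.63.
Greek yogurt + strawberries with both tight: 7.087 servings and 1.416 servings → $9.14.
Cheapest feasible corner: $2.63.

$2.63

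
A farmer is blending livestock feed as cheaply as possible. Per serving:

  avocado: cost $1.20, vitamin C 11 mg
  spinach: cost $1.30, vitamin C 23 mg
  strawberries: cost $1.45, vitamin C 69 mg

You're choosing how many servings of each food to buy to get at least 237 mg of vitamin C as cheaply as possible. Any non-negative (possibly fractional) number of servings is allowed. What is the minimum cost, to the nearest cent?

Cost per mg of vitamin C: strawberries $0.0210, spinach $0.0565, avocado $0.1091.
With no serving limits, use only strawberries: 237 mg / 69 mg = 3.435 servings × $1.45 = $4.98.

$4.98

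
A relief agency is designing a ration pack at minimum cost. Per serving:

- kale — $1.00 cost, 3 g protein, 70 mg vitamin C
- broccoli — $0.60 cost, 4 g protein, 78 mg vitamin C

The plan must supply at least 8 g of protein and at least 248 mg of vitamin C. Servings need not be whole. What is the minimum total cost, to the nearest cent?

Check every corner: each single food scaled to meet both minima, and each pair solved so both constraints bind.
kale only: max(8/3, 248/70) = 3.543 servings → $3.54.
broccoli only: max(8/4, 248/78) = 3.179 servings → $1.91.
kale + broccoli: intersection lies outside the first quadrant.
So the least-cost plan costs $1.91.

$1.91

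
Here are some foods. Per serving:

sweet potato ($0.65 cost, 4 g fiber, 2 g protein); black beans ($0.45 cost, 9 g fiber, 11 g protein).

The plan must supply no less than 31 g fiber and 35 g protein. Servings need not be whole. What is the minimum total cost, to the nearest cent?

A basic optimal solution has at most two foods positive. Try each food alone and each pair with both targets met exactly.
sweet potato only: max(31/4, 35/2) = 17.5 servings → $11.38.
black beans only: max(31/9, 35/11) = 3.444 servings → $1.55.
sweet potato + black beans with both tight: 1 serving and 3 servings → $2.00.
Cheapest feasible corner: $1.55.

$1.55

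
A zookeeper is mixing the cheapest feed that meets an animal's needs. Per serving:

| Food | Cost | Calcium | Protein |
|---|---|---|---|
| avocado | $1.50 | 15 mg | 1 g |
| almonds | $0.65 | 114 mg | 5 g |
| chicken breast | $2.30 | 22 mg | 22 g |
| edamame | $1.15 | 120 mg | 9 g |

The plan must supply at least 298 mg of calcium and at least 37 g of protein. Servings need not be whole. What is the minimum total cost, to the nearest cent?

$4.17

Compare the cost at each extreme point of the feasible region.
avocado only: max(298/15, 37/1) = 37 servings → $55.50.
almonds only: max(298/114, 37/5) = 7.4 servings → $4.81.
chicken breast only: max(298/22, 37/22) = 13.55 servings → $31.15.
edamame only: max(298/120, 37/9) = 4.111 servings → $4.73.
avocado + almonds: the both-tight solution has a negative serving — not a feasible corner.
avocado + chicken breast with both tight: 18.64 servings and 0.8344 servings → $29.88.
avocado + edamame: the both-tight solution has a negative serving — not a feasible corner.
almonds + chicken breast with both tight: 2.394 servings and 1.138 servings → $4.17.
almonds + edamame with both targets exact would need a negative amount; discard.
chicken breast + edamame with both tight: 0.7199 servings and 2.351 servings → $4.36.
So the least-cost plan costs $4.17.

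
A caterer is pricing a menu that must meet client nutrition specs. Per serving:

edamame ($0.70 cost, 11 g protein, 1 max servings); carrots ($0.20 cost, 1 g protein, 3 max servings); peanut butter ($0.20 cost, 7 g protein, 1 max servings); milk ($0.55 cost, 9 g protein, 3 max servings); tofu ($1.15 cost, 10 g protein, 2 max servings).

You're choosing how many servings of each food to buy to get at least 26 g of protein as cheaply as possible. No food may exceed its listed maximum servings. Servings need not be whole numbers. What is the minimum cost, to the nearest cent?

$1.36

Cost per g of protein: peanut butter $0.0286, milk $0.0611, edamame $0.0636, tofu $0.1150, carrots $0.2000.
Take 1 serving of peanut butter: +7.0 g protein for $0.20 (total $0.20, still need 19.0 g).
Take 2.111 servings of milk: +19.0 g protein for $1.16 (total $1.36, still need 0.0 g).
Greedy by cheapest-per-g is optimal for a single linear constraint, so the minimum cost is $1.36.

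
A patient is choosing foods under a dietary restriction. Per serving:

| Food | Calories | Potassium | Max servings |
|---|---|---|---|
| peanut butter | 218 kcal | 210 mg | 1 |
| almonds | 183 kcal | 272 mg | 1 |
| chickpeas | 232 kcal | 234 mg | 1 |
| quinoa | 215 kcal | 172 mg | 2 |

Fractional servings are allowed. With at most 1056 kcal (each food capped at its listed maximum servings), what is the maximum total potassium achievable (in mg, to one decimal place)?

1054.4 mg

Potassium per kcal: almonds 1.486, chickpeas 1.009, peanut butter 0.9633, quinoa 0.8.
Take 1 serving of almonds: uses 183 kcal, +272.0 mg potassium (running total 272.0 mg).
Take 1 serving of chickpeas: uses 232 kcal, +234.0 mg potassium (running total 506.0 mg).
Take 1 serving of peanut butter: uses 218 kcal, +210.0 mg potassium (running total 716.0 mg).
Take 1.967 servings of quinoa: uses 423 kcal, +338.4 mg potassium (running total 1054.4 mg).
Greedy by best ratio exhausts the calories allowance optimally: 1054.4 mg.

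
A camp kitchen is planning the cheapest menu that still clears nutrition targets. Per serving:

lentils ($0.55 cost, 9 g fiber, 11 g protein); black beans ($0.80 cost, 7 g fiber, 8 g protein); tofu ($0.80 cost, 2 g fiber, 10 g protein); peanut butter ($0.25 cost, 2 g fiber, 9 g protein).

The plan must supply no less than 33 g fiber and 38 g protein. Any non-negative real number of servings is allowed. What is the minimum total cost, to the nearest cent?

$2.02

The cheapest plan sits at a corner of the feasible region — with two constraints it uses at most two foods.
lentils only: max(33/9, 38/11) = 3.667 servings → $2.02.
black beans only: max(33/7, 38/8) = 4.75 servings → $3.80.
tofu only: max(33/2, 38/10) = 16.5 servings → $13.20.
peanut butter only: max(33/2, 38/9) = 16.5 servings → $4.12.
lentils + black beans with both tight: 0.4 servings and 4.2 servings → $3.58.
lentils + tofu with both targets exact would need a negative amount; discard.
lentils + peanut butter: the both-tight solution has a negative serving — not a feasible corner.
black beans + tofu with both tight: 4.704 servings and 0.03704 servings → $3.79.
black beans + peanut butter with both tight: 4.702 servings and 0.04255 servings → $3.77.
tofu + peanut butter: the both-tight solution has a negative serving — not a feasible corner.
Cheapest feasible corner: $2.02.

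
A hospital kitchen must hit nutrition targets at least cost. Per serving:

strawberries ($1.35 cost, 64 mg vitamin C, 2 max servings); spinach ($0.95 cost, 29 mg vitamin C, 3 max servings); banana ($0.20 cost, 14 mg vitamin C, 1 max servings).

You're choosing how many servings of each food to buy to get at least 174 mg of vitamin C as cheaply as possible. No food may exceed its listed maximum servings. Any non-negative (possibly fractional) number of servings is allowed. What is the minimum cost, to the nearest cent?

$3.95

Cost per mg of vitamin C: banana $0.0143, strawberries $0.0211, spinach $0.0328.
Take 1 serving of banana: +14.0 mg vitamin C for $0.20 (total $0.20, still need 160.0 mg).
Take 2 servings of strawberries: +128.0 mg vitamin C for $2.70 (total $2.90, still need 32.0 mg).
Take 1.103 servings of spinach: +32.0 mg vitamin C for $1.05 (total $3.95, still need 0.0 mg).
Greedy by cheapest-per-mg is optimal for a single linear constraint, so the minimum cost is $3.95.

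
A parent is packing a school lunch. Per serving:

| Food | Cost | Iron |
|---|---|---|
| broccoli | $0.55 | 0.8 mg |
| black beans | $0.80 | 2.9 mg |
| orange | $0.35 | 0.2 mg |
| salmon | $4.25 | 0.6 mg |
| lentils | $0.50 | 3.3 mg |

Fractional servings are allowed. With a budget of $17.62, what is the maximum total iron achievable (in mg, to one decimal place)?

Iron per dollar: lentils 6.6, black beans 3.625, broccoli 1.455, orange 0.5714, salmon 0.1412.
With no serving limits, spend the whole cost allowance on lentils: $17.62 / $0.50 × 3.3 mg = 116.3 mg.

116.3 mg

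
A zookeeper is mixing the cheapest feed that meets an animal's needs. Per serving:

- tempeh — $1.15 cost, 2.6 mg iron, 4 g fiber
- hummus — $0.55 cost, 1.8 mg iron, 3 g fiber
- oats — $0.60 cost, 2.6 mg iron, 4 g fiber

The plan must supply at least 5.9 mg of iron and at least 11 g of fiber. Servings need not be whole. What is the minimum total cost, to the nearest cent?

Minimising a linear cost over {iron ≥ 5.9, fiber ≥ 11, servings ≥ 0} — the optimum is at a vertex, using one or two foods.
tempeh only: max(5.9/2.6, 11/4) = 2.75 servings → $3.16.
hummus only: max(5.9/1.8, 11/3) = 3.667 servings → $2.02.
oats only: max(5.9/2.6, 11/4) = 2.75 servings → $1.65.
tempeh + hummus: the both-tight solution has a negative serving — not a feasible corner.
tempeh + oats (both tight): parallel constraints — no distinct corner.
hummus + oats: the both-tight solution has a negative serving — not a feasible corner.
Cheapest feasible corner: $1.65.

$1.65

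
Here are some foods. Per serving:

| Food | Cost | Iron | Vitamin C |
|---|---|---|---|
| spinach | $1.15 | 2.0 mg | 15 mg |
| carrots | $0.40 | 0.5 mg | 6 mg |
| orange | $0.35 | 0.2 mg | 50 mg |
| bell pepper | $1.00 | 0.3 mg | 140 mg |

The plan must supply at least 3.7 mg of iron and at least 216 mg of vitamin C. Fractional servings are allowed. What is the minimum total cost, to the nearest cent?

$3.04

At the optimum either one food covers both requirements or two foods hit both targets exactly; no other combination can be cheaper.
spinach only: max(3.7/2.0, 216/15) = 14.4 servings → $16.56.
carrots only: max(3.7/0.5, 216/6) = 36 servings → $14.40.
orange only: max(3.7/0.2, 216/50) = 18.5 servings → $6.47.
bell pepper only: max(3.7/0.3, 216/140) = 12.33 servings → $12.33.
spinach + carrots: intersection lies outside the first quadrant.
spinach + orange with both tight: 1.462 servings and 3.881 servings → $3.04.
spinach + bell pepper with both tight: 1.645 servings and 1.367 servings → $3.26.
carrots + orange with both tight: 5.958 servings and 3.605 servings → $3.64.
carrots + bell pepper with both tight: 6.645 servings and 1.258 servings → $3.92.
orange + bell pepper: the both-tight solution has a negative serving — not a feasible corner.
Cheapest feasible corner: $3.04.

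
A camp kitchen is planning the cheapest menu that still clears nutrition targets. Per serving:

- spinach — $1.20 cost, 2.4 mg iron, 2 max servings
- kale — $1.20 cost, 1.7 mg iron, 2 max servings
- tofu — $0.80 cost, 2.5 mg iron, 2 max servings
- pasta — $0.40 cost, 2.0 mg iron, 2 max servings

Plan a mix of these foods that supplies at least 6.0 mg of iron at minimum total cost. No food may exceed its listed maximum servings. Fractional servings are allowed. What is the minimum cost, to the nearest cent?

$1.44

Cost per mg of iron: pasta $0.2000, tofu $0.3200, spinach $0.5000, kale $0.7059.
Take 2 servings of pasta: +4.0 mg iron for $0.80 (total $0.80, still need 2.0 mg).
Take 0.8 servings of tofu: +2.0 mg iron for $0.64 (total $1.44, still need 0.0 mg).
Greedy by cheapest-per-mg is optimal for a single linear constraint, so the minimum cost is $1.44.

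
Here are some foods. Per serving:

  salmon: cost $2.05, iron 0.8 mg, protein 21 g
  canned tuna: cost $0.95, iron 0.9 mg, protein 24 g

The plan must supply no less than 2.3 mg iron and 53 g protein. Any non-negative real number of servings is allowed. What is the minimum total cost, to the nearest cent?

An LP optimum is at a vertex; with two nutrient constraints at most two foods are used. Check each candidate.
salmon only: max(2.3/0.8, 53/21) = 2.875 servings → $5.89.
canned tuna only: max(2.3/0.9, 53/24) = 2.556 servings → $2.43.
salmon + canned tuna: intersection lies outside the first quadrant.
So the least-cost plan costs $2.43.

$2.43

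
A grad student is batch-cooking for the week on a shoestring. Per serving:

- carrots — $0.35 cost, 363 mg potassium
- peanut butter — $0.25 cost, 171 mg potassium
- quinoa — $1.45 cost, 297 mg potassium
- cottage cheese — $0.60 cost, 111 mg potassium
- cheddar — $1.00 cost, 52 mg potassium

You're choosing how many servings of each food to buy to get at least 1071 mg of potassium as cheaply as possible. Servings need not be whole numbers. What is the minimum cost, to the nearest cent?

$1.03

Cost per mg of potassium: carrots $0.0010, peanut butter $0.0015, quinoa $0.0049, cottage cheese $0.0054, cheddar $0.0192.
With no serving limits, use only carrots: 1071 mg / 363 mg = 2.95 servings × $0.35 = $1.03.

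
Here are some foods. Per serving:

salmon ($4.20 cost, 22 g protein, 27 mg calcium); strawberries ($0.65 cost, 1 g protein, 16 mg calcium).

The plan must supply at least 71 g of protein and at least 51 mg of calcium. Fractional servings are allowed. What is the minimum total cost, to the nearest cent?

An LP optimum is at a vertex; with two nutrient constraints at most two foods are used. Check each candidate.
salmon only: max(71/22, 51/27) = 3.227 servings → $13.55.
strawberries only: max(71/1, 51/16) = 71 servings → $46.15.
salmon + strawberries: intersection lies outside the first quadrant.
The minimum over all feasible corners is $13.55.

$13.55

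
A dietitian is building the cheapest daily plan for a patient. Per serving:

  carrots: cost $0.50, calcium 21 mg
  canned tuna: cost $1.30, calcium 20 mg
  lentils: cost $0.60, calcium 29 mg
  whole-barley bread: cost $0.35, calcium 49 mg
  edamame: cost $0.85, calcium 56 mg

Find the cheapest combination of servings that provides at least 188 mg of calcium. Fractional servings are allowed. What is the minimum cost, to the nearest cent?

$1.34

Cost per mg of calcium: whole-barley bread $0.0071, edamame $0.0152, lentils $0.0207, carrots $0.0238, canned tuna $0.0650.
With no serving limits, use only whole-barley bread: 188 mg / 49 mg = 3.837 servings × $0.35 = $1.34.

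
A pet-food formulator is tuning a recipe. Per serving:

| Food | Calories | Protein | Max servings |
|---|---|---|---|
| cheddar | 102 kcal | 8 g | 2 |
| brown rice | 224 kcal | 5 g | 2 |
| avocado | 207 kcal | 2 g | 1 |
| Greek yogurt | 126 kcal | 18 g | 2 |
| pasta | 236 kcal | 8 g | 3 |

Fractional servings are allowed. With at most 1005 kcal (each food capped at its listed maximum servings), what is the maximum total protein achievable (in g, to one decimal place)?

70.6 g

Protein per kcal: Greek yogurt 0.1429, cheddar 0.07843, pasta 0.0339, brown rice 0.02232, avocado 0.009662.
Take 2 servings of Greek yogurt: uses 252 kcal, +36.0 g protein (running total 36.0 g).
Take 2 servings of cheddar: uses 204 kcal, +16.0 g protein (running total 52.0 g).
Take 2.326 servings of pasta: uses 549 kcal, +18.6 g protein (running total 70.6 g).
Greedy by best ratio exhausts the calories allowance optimally: 70.6 g.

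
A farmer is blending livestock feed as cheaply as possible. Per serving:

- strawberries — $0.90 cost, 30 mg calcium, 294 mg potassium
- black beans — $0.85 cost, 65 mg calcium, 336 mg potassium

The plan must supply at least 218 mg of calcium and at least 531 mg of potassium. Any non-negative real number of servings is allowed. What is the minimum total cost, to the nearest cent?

$2.85

This is a tiny linear program; its minimum lies at a vertex of the feasible set. List the vertices and price them.
strawberries only: max(218/30, 531/294) = 7.267 servings → $6.54.
black beans only: max(218/65, 531/336) = 3.354 servings → $2.85.
strawberries + black beans with both targets exact would need a negative amount; discard.
Cheapest feasible corner: $2.85.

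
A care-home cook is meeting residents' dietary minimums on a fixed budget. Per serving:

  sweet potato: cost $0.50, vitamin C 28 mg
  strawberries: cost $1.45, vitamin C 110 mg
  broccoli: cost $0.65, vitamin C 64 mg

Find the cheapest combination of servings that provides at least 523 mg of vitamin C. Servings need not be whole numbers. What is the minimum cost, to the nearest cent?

Cost per mg of vitamin C: broccoli $0.0102, strawberries $0.0132, sweet potato $0.0179.
With no serving limits, use only broccoli: 523 mg / 64 mg = 8.172 servings × $0.65 = $5.31.

$5.31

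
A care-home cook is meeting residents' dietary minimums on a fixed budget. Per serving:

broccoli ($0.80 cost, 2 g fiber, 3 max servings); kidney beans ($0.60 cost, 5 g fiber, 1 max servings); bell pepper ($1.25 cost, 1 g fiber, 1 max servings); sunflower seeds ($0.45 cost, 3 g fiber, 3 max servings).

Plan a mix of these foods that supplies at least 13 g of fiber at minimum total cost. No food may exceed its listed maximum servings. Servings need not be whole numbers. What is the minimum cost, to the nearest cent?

$1.80

Cost per g of fiber: kidney beans $0.1200, sunflower seeds $0.1500, broccoli $0.4000, bell pepper $1.2500.
Take 1 serving of kidney beans: +5.0 g fiber for $0.60 (total $0.60, still need 8.0 g).
Take 2.667 servings of sunflower seeds: +8.0 g fiber for $1.20 (total $1.80, still need 0.0 g).
Filling from the cheapest source first is optimal under one linear minimum: $1.80.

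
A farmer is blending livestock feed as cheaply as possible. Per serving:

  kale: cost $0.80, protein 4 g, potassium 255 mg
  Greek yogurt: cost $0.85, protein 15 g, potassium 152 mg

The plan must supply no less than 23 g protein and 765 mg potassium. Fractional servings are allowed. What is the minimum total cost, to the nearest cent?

$2.73

The cheapest plan sits at a corner of the feasible region — with two constraints it uses at most two foods.
kale only: max(23/4, 765/255) = 5.75 servings → $4.60.
Greek yogurt only: max(23/15, 765/152) = 5.033 servings → $4.28.
kale + Greek yogurt with both tight: 2.48 servings and 0.8719 servings → $2.73.
Cheapest feasible corner: $2.73.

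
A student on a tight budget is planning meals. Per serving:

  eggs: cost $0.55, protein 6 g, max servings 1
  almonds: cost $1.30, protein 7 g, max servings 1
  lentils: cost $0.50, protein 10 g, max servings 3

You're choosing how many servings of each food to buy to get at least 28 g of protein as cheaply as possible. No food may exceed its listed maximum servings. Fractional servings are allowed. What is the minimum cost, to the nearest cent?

Cost per g of protein: lentils $0.0500, eggs $0.0917, almonds $0.1857.
Take 2.8 servings of lentils: +28.0 g protein for $1.40 (total $1.40, still need 0.0 g).
Filling from the cheapest source first is optimal under one linear minimum: $1.40.

$1.40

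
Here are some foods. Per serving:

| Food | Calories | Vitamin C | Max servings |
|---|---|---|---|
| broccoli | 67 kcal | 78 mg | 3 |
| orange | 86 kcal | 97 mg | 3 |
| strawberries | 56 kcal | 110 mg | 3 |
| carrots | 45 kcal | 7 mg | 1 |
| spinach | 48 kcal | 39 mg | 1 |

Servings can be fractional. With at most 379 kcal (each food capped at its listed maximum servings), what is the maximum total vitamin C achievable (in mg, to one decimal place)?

Vitamin C per kcal: strawberries 1.964, broccoli 1.164, orange 1.128, spinach 0.8125, carrots 0.1556.
Take 3 servings of strawberries: uses 168 kcal, +330.0 mg vitamin C (running total 330.0 mg).
Take 3 servings of broccoli: uses 201 kcal, +234.0 mg vitamin C (running total 564.0 mg).
Take 0.1163 servings of orange: uses 10 kcal, +11.3 mg vitamin C (running total 575.3 mg).
Greedy by best ratio exhausts the calories allowance optimally: 575.3 mg.

575.3 mg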